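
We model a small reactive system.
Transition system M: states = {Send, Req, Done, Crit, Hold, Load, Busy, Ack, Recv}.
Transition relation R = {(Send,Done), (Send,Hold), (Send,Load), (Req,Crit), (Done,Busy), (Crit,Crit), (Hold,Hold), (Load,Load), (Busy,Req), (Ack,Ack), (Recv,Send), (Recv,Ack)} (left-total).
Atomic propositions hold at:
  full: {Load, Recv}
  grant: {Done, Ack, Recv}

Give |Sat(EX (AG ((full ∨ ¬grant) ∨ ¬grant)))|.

Sat(¬grant) = {Send, Req, Crit, Hold, Load, Busy}
Sat(full ∨ ¬grant) = {Send, Req, Crit, Hold, Load, Busy, Recv}
Sat((full ∨ ¬grant) ∨ ¬grant) = {Send, Req, Crit, Hold, Load, Busy, Recv}
AG ((full ∨ ¬grant) ∨ ¬grant): greatest fixpoint, start Z0 = {Send, Req, Crit, Hold, Load, Busy, Recv}, keep only states in Sat with every successor in Z. Z1 = {Req, Crit, Hold, Load, Busy}; fixed.
Sat(AG ((full ∨ ¬grant) ∨ ¬grant)) = {Req, Crit, Hold, Load, Busy}
Sat(EX (AG ((full ∨ ¬grant) ∨ ¬grant))) = {s : some successor in {Req, Crit, Hold, Load, Busy}} = {Send, Req, Done, Crit, Hold, Load, Busy}
|Sat(EX (AG ((full ∨ ¬grant) ∨ ¬grant)))| = |{Send, Req, Done, Crit, Hold, Load, Busy}| = 7.

7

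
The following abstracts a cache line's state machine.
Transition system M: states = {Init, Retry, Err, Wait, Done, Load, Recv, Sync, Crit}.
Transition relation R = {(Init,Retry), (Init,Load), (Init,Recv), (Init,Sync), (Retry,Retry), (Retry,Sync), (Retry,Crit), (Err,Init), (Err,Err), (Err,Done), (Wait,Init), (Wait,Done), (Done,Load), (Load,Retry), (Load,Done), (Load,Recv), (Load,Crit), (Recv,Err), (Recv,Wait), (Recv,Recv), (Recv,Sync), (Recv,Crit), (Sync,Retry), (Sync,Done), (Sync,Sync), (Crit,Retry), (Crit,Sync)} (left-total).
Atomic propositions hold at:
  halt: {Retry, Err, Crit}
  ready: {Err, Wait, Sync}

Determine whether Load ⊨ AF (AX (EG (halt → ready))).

Sat(halt → ready) = {Init, Err, Wait, Done, Load, Recv, Sync}
EG (halt → ready): greatest fixpoint, start Z0 = {Init, Err, Wait, Done, Load, Recv, Sync}, keep only states in Sat with some successor in Z. Already a fixed point.
Sat(EG (halt → ready)) = {Init, Err, Wait, Done, Load, Recv, Sync}
Sat(AX (EG (halt → ready))) = {s : every successor in {Init, Err, Wait, Done, Load, Recv, Sync}} = {Err, Wait, Done}
AF (AX (EG (halt → ready))): least fixpoint, start Z0 = {Err, Wait, Done}, add states with every successor in Z. Already a fixed point.
Sat(AF (AX (EG (halt → ready)))) = {Err, Wait, Done}
Load ∉ Sat(AF (AX (EG (halt → ready)))) = {Err, Wait, Done}, so the formula does not hold at Load.

No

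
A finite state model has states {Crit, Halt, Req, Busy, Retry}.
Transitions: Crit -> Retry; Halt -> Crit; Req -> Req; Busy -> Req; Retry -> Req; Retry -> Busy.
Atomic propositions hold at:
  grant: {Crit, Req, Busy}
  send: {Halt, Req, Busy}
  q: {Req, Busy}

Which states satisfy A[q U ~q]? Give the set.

{Crit, Halt, Retry}

Sat(~q) = {Crit, Halt, Retry}
A[q U ~q]: least fixpoint, start Z0 = Sat(~q) = {Crit, Halt, Retry}, add states in Sat(q) with every successor in Z. Already a fixed point.
Sat(A[q U ~q]) = {Crit, Halt, Retry}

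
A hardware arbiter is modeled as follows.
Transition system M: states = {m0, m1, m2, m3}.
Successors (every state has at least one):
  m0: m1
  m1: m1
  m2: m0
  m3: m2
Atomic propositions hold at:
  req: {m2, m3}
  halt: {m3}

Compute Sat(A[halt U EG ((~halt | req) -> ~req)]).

Sat(~halt) = {m0, m1, m2}
Sat(~halt | req) = {m0, m1, m2, m3}
Sat(~req) = {m0, m1}
Sat((~halt | req) -> ~req) = {m0, m1}
EG ((~halt | req) -> ~req): greatest fixpoint, start Z0 = {m0, m1}, keep only states in Sat with some successor in Z. Already a fixed point.
Sat(EG ((~halt | req) -> ~req)) = {m0, m1}
A[halt U EG ((~halt | req) -> ~req)]: least fixpoint, start Z0 = Sat(EG ((~halt | req) -> ~req)) = {m0, m1}, add states in Sat(halt) with every successor in Z. Already a fixed point.
Sat(A[halt U EG ((~halt | req) -> ~req)]) = {m0, m1}

{m0, m1}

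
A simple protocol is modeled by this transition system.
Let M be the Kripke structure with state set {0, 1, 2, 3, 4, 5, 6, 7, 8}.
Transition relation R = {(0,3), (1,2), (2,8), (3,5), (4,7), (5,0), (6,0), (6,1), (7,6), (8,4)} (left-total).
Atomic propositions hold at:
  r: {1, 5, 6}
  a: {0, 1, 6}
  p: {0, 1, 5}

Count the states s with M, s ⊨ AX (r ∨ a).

Sat(r ∨ a) = {0, 1, 5, 6}
Sat(AX (r ∨ a)) = {s : every successor in {0, 1, 5, 6}} = {3, 5, 6, 7}
|Sat(AX (r ∨ a))| = |{3, 5, 6, 7}| = 4.

4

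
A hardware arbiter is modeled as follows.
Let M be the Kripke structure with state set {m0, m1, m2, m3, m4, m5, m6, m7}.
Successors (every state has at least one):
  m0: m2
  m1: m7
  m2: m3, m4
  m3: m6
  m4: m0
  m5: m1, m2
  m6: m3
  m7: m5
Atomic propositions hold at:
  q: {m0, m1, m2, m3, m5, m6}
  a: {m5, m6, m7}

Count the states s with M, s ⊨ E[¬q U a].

3

Sat(¬q) = {m4, m7}
E[¬q U a]: least fixpoint, start Z0 = Sat(a) = {m5, m6, m7}, add states in Sat(¬q) with some successor in Z. Already a fixed point.
Sat(E[¬q U a]) = {m5, m6, m7}
|Sat(E[¬q U a])| = |{m5, m6, m7}| = 3.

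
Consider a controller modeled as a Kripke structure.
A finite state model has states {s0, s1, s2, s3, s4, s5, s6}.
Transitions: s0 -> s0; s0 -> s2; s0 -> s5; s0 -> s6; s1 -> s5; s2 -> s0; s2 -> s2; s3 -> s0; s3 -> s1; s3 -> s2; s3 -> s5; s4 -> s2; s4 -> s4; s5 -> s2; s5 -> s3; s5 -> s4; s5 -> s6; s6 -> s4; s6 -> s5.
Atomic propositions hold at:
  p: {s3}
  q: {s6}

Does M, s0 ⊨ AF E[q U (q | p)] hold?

Sat(q | p) = {s3, s6}
E[q U (q | p)]: least fixpoint, start Z0 = Sat((q | p)) = {s3, s6}, add states in Sat(q) with some successor in Z. Already a fixed point.
Sat(E[q U (q | p)]) = {s3, s6}
AF E[q U (q | p)]: least fixpoint, start Z0 = {s3, s6}, add states with every successor in Z. Already a fixed point.
Sat(AF E[q U (q | p)]) = {s3, s6}
s0 ∉ Sat(AF E[q U (q | p)]) = {s3, s6}, so the formula does not hold at s0.

No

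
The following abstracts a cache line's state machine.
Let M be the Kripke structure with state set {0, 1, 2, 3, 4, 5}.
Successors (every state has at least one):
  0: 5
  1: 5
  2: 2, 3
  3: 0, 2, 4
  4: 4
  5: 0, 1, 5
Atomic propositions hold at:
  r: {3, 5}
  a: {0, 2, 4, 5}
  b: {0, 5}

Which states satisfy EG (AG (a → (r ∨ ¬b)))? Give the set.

{4}

Sat(¬b) = {1, 2, 3, 4}
Sat(r ∨ ¬b) = {1, 2, 3, 4, 5}
Sat(a → (r ∨ ¬b)) = {1, 2, 3, 4, 5}
AG (a → (r ∨ ¬b)): greatest fixpoint, start Z0 = {1, 2, 3, 4, 5}, keep only states in Sat with every successor in Z. Z1 = {1, 2, 4}; Z2 = {4}; fixed.
Sat(AG (a → (r ∨ ¬b))) = {4}
EG (AG (a → (r ∨ ¬b))): greatest fixpoint, start Z0 = {4}, keep only states in Sat with some successor in Z. Already a fixed point.
Sat(EG (AG (a → (r ∨ ¬b)))) = {4}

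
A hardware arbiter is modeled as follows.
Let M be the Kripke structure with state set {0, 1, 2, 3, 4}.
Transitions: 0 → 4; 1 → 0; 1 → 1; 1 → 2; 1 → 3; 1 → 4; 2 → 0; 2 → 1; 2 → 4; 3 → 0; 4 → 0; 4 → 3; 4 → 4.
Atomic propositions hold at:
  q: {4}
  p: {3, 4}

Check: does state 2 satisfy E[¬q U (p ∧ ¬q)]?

Sat(¬q) = {0, 1, 2, 3}
Sat(p ∧ ¬q) = {3}
E[¬q U (p ∧ ¬q)]: least fixpoint, start Z0 = Sat((p ∧ ¬q)) = {3}, add states in Sat(¬q) with some successor in Z. Z1 = {1, 3}; Z2 = {1, 2, 3}; fixed.
Sat(E[¬q U (p ∧ ¬q)]) = {1, 2, 3}
2 ∈ Sat(E[¬q U (p ∧ ¬q)]) = {1, 2, 3}, so the formula holds at 2.

Yes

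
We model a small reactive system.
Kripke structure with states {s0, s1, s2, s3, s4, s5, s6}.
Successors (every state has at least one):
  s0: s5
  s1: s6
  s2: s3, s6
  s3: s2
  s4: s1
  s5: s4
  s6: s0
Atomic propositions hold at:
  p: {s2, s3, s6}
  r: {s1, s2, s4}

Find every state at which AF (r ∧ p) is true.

{s2, s3}

Sat(r ∧ p) = {s2}
AF (r ∧ p): least fixpoint, start Z0 = {s2}, add states with every successor in Z. Z1 = {s2, s3}; fixed.
Sat(AF (r ∧ p)) = {s2, s3}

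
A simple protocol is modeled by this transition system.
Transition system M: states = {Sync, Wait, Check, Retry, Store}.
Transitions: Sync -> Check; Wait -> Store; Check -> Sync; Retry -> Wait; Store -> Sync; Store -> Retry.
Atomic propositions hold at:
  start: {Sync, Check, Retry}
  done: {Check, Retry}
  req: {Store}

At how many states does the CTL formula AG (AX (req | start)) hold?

Sat(req | start) = {Sync, Check, Retry, Store}
Sat(AX (req | start)) = {s : every successor in {Sync, Check, Retry, Store}} = {Sync, Wait, Check, Store}
AG (AX (req | start)): greatest fixpoint, start Z0 = {Sync, Wait, Check, Store}, keep only states in Sat with every successor in Z. Z1 = {Sync, Wait, Check}; Z2 = {Sync, Check}; fixed.
Sat(AG (AX (req | start))) = {Sync, Check}
|Sat(AG (AX (req | start)))| = |{Sync, Check}| = 2.

2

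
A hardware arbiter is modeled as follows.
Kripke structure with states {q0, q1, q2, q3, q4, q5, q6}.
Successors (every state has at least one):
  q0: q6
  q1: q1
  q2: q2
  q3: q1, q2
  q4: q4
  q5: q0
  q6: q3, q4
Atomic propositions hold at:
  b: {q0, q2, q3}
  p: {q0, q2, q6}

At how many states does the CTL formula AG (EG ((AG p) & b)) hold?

AG p: greatest fixpoint, start Z0 = {q0, q2, q6}, keep only states in Sat with every successor in Z. Z1 = {q0, q2}; Z2 = {q2}; fixed.
Sat(AG p) = {q2}
Sat((AG p) & b) = {q2}
EG ((AG p) & b): greatest fixpoint, start Z0 = {q2}, keep only states in Sat with some successor in Z. Already a fixed point.
Sat(EG ((AG p) & b)) = {q2}
AG (EG ((AG p) & b)): greatest fixpoint, start Z0 = {q2}, keep only states in Sat with every successor in Z. Already a fixed point.
Sat(AG (EG ((AG p) & b))) = {q2}
|Sat(AG (EG ((AG p) & b)))| = |{q2}| = 1.

1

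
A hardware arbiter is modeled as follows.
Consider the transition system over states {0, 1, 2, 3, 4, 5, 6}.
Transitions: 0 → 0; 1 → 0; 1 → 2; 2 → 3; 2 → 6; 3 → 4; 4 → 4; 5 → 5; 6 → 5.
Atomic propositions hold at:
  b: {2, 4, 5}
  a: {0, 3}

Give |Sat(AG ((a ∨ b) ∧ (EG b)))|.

2

Sat(a ∨ b) = {0, 2, 3, 4, 5}
EG b: greatest fixpoint, start Z0 = {2, 4, 5}, keep only states in Sat with some successor in Z. Z1 = {4, 5}; fixed.
Sat(EG b) = {4, 5}
Sat((a ∨ b) ∧ (EG b)) = {4, 5}
AG ((a ∨ b) ∧ (EG b)): greatest fixpoint, start Z0 = {4, 5}, keep only states in Sat with every successor in Z. Already a fixed point.
Sat(AG ((a ∨ b) ∧ (EG b))) = {4, 5}
|Sat(AG ((a ∨ b) ∧ (EG b)))| = |{4, 5}| = 2.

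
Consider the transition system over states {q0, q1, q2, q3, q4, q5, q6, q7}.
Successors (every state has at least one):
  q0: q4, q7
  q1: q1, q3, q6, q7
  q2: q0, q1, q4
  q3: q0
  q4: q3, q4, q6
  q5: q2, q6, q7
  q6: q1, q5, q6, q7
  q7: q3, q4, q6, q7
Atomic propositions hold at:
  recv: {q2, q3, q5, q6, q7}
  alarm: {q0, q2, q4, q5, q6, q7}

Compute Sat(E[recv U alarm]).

E[recv U alarm]: least fixpoint, start Z0 = Sat(alarm) = {q0, q2, q4, q5, q6, q7}, add states in Sat(recv) with some successor in Z. Z1 = {q0, q2, q3, q4, q5, q6, q7}; fixed.
Sat(E[recv U alarm]) = {q0, q2, q3, q4, q5, q6, q7}

{q0, q2, q3, q4, q5, q6, q7}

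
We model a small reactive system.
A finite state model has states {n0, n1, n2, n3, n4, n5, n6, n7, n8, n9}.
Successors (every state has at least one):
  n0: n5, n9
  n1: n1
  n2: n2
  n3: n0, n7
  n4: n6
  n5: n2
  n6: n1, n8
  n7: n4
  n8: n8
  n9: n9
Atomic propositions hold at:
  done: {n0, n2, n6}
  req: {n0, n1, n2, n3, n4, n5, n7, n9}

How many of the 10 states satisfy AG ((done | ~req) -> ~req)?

6

Sat(~req) = {n6, n8}
Sat(done | ~req) = {n0, n2, n6, n8}
Sat((done | ~req) -> ~req) = {n1, n3, n4, n5, n6, n7, n8, n9}
AG ((done | ~req) -> ~req): greatest fixpoint, start Z0 = {n1, n3, n4, n5, n6, n7, n8, n9}, keep only states in Sat with every successor in Z. Z1 = {n1, n4, n6, n7, n8, n9}; fixed.
Sat(AG ((done | ~req) -> ~req)) = {n1, n4, n6, n7, n8, n9}
|Sat(AG ((done | ~req) -> ~req))| = |{n1, n4, n6, n7, n8, n9}| = 6.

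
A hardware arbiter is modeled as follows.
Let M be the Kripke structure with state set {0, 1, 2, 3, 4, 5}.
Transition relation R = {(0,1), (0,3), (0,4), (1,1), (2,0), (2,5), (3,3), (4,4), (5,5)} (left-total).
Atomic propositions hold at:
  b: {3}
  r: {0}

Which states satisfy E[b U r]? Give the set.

E[b U r]: least fixpoint, start Z0 = Sat(r) = {0}, add states in Sat(b) with some successor in Z. Already a fixed point.
Sat(E[b U r]) = {0}

{0}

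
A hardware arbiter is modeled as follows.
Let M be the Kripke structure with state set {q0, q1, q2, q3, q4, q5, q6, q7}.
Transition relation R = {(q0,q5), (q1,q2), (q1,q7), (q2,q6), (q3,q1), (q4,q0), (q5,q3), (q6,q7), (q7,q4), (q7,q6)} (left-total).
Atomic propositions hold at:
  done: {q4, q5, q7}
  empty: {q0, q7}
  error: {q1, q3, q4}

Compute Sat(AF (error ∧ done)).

{q4}

Sat(error ∧ done) = {q4}
AF (error ∧ done): least fixpoint, start Z0 = {q4}, add states with every successor in Z. Already a fixed point.
Sat(AF (error ∧ done)) = {q4}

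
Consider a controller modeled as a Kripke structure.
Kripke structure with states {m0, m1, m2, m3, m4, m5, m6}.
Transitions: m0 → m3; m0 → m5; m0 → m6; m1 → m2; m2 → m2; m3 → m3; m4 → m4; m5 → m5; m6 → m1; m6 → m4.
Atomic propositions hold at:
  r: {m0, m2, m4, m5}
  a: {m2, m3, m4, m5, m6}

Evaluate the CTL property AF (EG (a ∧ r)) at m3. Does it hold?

No

Sat(a ∧ r) = {m2, m4, m5}
EG (a ∧ r): greatest fixpoint, start Z0 = {m2, m4, m5}, keep only states in Sat with some successor in Z. Already a fixed point.
Sat(EG (a ∧ r)) = {m2, m4, m5}
AF (EG (a ∧ r)): least fixpoint, start Z0 = {m2, m4, m5}, add states with every successor in Z. Z1 = {m1, m2, m4, m5}; Z2 = {m1, m2, m4, m5, m6}; fixed.
Sat(AF (EG (a ∧ r))) = {m1, m2, m4, m5, m6}
m3 ∉ Sat(AF (EG (a ∧ r))) = {m1, m2, m4, m5, m6}, so the formula does not hold at m3.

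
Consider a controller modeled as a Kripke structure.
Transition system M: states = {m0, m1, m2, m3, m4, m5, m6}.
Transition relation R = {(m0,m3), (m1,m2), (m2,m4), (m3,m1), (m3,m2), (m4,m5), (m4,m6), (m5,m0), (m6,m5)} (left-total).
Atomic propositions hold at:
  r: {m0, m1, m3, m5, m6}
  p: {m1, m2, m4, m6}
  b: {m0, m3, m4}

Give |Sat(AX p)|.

Sat(AX p) = {s : every successor in {m1, m2, m4, m6}} = {m1, m2, m3}
|Sat(AX p)| = |{m1, m2, m3}| = 3.

3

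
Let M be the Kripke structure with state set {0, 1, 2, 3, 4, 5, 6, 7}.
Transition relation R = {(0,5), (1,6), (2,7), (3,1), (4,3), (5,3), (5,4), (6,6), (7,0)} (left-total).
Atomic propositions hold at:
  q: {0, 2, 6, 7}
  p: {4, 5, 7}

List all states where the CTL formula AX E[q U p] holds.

{0, 2, 7}

E[q U p]: least fixpoint, start Z0 = Sat(p) = {4, 5, 7}, add states in Sat(q) with some successor in Z. Z1 = {0, 2, 4, 5, 7}; fixed.
Sat(E[q U p]) = {0, 2, 4, 5, 7}
Sat(AX E[q U p]) = {s : every successor in {0, 2, 4, 5, 7}} = {0, 2, 7}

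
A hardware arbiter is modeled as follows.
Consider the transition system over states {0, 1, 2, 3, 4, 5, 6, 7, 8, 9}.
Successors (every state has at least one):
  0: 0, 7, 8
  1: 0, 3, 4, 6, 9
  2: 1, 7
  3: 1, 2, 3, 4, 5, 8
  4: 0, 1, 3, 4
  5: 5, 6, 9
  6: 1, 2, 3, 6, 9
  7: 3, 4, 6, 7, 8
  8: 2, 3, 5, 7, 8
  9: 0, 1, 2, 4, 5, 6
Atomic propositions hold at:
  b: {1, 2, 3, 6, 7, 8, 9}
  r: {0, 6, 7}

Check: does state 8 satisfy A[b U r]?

No

A[b U r]: least fixpoint, start Z0 = Sat(r) = {0, 6, 7}, add states in Sat(b) with every successor in Z. Already a fixed point.
Sat(A[b U r]) = {0, 6, 7}
8 ∉ Sat(A[b U r]) = {0, 6, 7}, so the formula does not hold at 8.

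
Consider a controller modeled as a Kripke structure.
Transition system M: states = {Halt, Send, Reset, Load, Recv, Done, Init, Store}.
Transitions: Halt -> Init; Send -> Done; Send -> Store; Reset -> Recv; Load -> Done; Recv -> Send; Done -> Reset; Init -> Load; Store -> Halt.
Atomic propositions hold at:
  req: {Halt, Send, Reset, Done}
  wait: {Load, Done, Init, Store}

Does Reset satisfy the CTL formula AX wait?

No

Sat(AX wait) = {s : every successor in {Load, Done, Init, Store}} = {Halt, Send, Load, Init}
Reset ∉ Sat(AX wait) = {Halt, Send, Load, Init}, so the formula does not hold at Reset.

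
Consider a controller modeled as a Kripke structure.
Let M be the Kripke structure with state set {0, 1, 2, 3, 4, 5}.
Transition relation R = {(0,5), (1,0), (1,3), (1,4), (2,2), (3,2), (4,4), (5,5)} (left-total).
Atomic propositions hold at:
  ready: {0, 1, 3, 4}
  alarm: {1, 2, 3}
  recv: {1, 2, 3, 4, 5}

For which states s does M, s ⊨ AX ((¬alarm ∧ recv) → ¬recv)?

{2, 3}

Sat(¬alarm) = {0, 4, 5}
Sat(¬alarm ∧ recv) = {4, 5}
Sat(¬recv) = {0}
Sat((¬alarm ∧ recv) → ¬recv) = {0, 1, 2, 3}
Sat(AX ((¬alarm ∧ recv) → ¬recv)) = {s : every successor in {0, 1, 2, 3}} = {2, 3}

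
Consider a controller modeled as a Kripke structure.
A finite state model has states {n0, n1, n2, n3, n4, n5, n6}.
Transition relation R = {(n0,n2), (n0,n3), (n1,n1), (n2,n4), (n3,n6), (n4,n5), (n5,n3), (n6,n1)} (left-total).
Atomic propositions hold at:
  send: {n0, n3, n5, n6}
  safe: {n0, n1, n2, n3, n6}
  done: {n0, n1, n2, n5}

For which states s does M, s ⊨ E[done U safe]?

{n0, n1, n2, n3, n5, n6}

E[done U safe]: least fixpoint, start Z0 = Sat(safe) = {n0, n1, n2, n3, n6}, add states in Sat(done) with some successor in Z. Z1 = {n0, n1, n2, n3, n5, n6}; fixed.
Sat(E[done U safe]) = {n0, n1, n2, n3, n5, n6}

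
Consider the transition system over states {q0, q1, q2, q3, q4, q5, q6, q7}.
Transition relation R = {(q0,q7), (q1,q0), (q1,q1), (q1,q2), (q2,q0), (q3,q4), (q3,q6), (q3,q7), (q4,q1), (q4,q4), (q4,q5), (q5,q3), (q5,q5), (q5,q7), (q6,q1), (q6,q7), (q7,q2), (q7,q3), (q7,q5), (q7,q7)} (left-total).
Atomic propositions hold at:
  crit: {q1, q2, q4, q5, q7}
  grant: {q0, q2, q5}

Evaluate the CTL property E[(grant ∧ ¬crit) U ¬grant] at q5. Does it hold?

No

Sat(¬crit) = {q0, q3, q6}
Sat(grant ∧ ¬crit) = {q0}
Sat(¬grant) = {q1, q3, q4, q6, q7}
E[(grant ∧ ¬crit) U ¬grant]: least fixpoint, start Z0 = Sat(¬grant) = {q1, q3, q4, q6, q7}, add states in Sat(grant ∧ ¬crit) with some successor in Z. Z1 = {q0, q1, q3, q4, q6, q7}; fixed.
Sat(E[(grant ∧ ¬crit) U ¬grant]) = {q0, q1, q3, q4, q6, q7}
q5 ∉ Sat(E[(grant ∧ ¬crit) U ¬grant]) = {q0, q1, q3, q4, q6, q7}, so the formula does not hold at q5.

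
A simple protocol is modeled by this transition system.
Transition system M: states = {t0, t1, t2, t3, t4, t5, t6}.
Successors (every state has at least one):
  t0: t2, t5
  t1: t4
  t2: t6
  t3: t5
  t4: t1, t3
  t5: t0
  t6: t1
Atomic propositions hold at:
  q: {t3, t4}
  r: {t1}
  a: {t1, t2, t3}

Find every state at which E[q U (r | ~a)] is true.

{t0, t1, t3, t4, t5, t6}

Sat(~a) = {t0, t4, t5, t6}
Sat(r | ~a) = {t0, t1, t4, t5, t6}
E[q U (r | ~a)]: least fixpoint, start Z0 = Sat((r | ~a)) = {t0, t1, t4, t5, t6}, add states in Sat(q) with some successor in Z. Z1 = {t0, t1, t3, t4, t5, t6}; fixed.
Sat(E[q U (r | ~a)]) = {t0, t1, t3, t4, t5, t6}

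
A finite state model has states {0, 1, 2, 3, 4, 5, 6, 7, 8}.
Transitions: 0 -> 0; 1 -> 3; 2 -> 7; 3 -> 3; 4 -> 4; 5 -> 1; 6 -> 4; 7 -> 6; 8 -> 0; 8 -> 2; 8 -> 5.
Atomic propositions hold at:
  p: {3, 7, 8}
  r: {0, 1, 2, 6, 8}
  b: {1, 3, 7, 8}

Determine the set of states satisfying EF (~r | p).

{1, 2, 3, 4, 5, 6, 7, 8}

Sat(~r) = {3, 4, 5, 7}
Sat(~r | p) = {3, 4, 5, 7, 8}
EF (~r | p): least fixpoint, start Z0 = {3, 4, 5, 7, 8}, add states with some successor in Z. Z1 = {1, 2, 3, 4, 5, 6, 7, 8}; fixed.
Sat(EF (~r | p)) = {1, 2, 3, 4, 5, 6, 7, 8}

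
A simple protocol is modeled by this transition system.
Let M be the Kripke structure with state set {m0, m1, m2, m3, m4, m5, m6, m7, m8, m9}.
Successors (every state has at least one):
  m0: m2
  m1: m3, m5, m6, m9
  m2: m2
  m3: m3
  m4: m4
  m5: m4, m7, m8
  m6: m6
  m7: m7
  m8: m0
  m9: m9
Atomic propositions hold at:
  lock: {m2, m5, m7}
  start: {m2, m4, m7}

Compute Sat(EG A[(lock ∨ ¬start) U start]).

Sat(¬start) = {m0, m1, m3, m5, m6, m8, m9}
Sat(lock ∨ ¬start) = {m0, m1, m2, m3, m5, m6, m7, m8, m9}
A[(lock ∨ ¬start) U start]: least fixpoint, start Z0 = Sat(start) = {m2, m4, m7}, add states in Sat(lock ∨ ¬start) with every successor in Z. Z1 = {m0, m2, m4, m7}; Z2 = {m0, m2, m4, m7, m8}; Z3 = {m0, m2, m4, m5, m7, m8}; fixed.
Sat(A[(lock ∨ ¬start) U start]) = {m0, m2, m4, m5, m7, m8}
EG A[(lock ∨ ¬start) U start]: greatest fixpoint, start Z0 = {m0, m2, m4, m5, m7, m8}, keep only states in Sat with some successor in Z. Already a fixed point.
Sat(EG A[(lock ∨ ¬start) U start]) = {m0, m2, m4, m5, m7, m8}

{m0, m2, m4, m5, m7, m8}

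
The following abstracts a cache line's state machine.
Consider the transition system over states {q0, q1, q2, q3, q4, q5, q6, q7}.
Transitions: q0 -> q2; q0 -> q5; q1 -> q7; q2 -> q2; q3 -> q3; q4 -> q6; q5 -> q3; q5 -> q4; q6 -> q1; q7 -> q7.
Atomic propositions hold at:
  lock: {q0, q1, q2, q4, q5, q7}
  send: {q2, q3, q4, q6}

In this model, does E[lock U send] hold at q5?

E[lock U send]: least fixpoint, start Z0 = Sat(send) = {q2, q3, q4, q6}, add states in Sat(lock) with some successor in Z. Z1 = {q0, q2, q3, q4, q5, q6}; fixed.
Sat(E[lock U send]) = {q0, q2, q3, q4, q5, q6}
q5 ∈ Sat(E[lock U send]) = {q0, q2, q3, q4, q5, q6}, so the formula holds at q5.

Yes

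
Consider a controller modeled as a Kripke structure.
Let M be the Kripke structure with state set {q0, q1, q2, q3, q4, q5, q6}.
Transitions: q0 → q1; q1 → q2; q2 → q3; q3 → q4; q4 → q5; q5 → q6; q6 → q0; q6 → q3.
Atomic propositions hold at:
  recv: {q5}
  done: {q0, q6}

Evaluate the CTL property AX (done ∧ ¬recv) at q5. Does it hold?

Yes

Sat(¬recv) = {q0, q1, q2, q3, q4, q6}
Sat(done ∧ ¬recv) = {q0, q6}
Sat(AX (done ∧ ¬recv)) = {s : every successor in {q0, q6}} = {q5}
q5 ∈ Sat(AX (done ∧ ¬recv)) = {q5}, so the formula holds at q5.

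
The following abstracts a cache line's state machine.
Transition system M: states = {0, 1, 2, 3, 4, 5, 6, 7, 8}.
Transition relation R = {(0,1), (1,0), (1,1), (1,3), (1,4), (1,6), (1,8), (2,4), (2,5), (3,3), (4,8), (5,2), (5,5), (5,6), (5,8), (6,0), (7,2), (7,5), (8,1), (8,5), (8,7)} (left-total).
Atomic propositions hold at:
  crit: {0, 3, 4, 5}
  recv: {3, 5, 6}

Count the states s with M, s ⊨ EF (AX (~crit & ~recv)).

8

Sat(~crit) = {1, 2, 6, 7, 8}
Sat(~recv) = {0, 1, 2, 4, 7, 8}
Sat(~crit & ~recv) = {1, 2, 7, 8}
Sat(AX (~crit & ~recv)) = {s : every successor in {1, 2, 7, 8}} = {0, 4}
EF (AX (~crit & ~recv)): least fixpoint, start Z0 = {0, 4}, add states with some successor in Z. Z1 = {0, 1, 2, 4, 6}; Z2 = {0, 1, 2, 4, 5, 6, 7, 8}; fixed.
Sat(EF (AX (~crit & ~recv))) = {0, 1, 2, 4, 5, 6, 7, 8}
|Sat(EF (AX (~crit & ~recv)))| = |{0, 1, 2, 4, 5, 6, 7, 8}| = 8.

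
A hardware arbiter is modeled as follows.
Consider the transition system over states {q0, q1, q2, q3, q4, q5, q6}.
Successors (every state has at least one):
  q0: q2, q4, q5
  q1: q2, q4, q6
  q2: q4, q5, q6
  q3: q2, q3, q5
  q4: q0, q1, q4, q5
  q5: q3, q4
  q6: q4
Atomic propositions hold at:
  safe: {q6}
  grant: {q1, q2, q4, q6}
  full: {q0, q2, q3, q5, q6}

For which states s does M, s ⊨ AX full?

{q3}

Sat(AX full) = {s : every successor in {q0, q2, q3, q5, q6}} = {q3}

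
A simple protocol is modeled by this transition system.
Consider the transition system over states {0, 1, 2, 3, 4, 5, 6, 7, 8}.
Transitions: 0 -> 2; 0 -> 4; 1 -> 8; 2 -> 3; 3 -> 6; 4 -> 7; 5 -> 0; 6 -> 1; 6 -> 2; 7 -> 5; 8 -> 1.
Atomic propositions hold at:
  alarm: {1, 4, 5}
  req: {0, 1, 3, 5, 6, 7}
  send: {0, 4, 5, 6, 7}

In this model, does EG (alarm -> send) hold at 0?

Sat(alarm -> send) = {0, 2, 3, 4, 5, 6, 7, 8}
EG (alarm -> send): greatest fixpoint, start Z0 = {0, 2, 3, 4, 5, 6, 7, 8}, keep only states in Sat with some successor in Z. Z1 = {0, 2, 3, 4, 5, 6, 7}; fixed.
Sat(EG (alarm -> send)) = {0, 2, 3, 4, 5, 6, 7}
0 ∈ Sat(EG (alarm -> send)) = {0, 2, 3, 4, 5, 6, 7}, so the formula holds at 0.

Yes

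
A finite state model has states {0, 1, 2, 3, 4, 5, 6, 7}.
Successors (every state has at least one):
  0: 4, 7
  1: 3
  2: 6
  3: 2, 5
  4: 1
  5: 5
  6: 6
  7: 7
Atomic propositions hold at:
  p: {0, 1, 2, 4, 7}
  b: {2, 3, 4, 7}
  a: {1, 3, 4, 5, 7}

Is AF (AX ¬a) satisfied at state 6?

Yes

Sat(¬a) = {0, 2, 6}
Sat(AX ¬a) = {s : every successor in {0, 2, 6}} = {2, 6}
AF (AX ¬a): least fixpoint, start Z0 = {2, 6}, add states with every successor in Z. Already a fixed point.
Sat(AF (AX ¬a)) = {2, 6}
6 ∈ Sat(AF (AX ¬a)) = {2, 6}, so the formula holds at 6.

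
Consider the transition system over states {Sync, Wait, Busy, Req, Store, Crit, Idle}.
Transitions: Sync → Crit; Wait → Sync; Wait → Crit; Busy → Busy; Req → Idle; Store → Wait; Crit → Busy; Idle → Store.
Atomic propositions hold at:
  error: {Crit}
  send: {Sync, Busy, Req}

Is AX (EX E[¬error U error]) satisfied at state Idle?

Sat(¬error) = {Sync, Wait, Busy, Req, Store, Idle}
E[¬error U error]: least fixpoint, start Z0 = Sat(error) = {Crit}, add states in Sat(¬error) with some successor in Z. Z1 = {Sync, Wait, Crit}; Z2 = {Sync, Wait, Store, Crit}; Z3 = {Sync, Wait, Store, Crit, Idle}; Z4 = {Sync, Wait, Req, Store, Crit, Idle}; fixed.
Sat(E[¬error U error]) = {Sync, Wait, Req, Store, Crit, Idle}
Sat(EX E[¬error U error]) = {s : some successor in {Sync, Wait, Req, Store, Crit, Idle}} = {Sync, Wait, Req, Store, Idle}
Sat(AX (EX E[¬error U error])) = {s : every successor in {Sync, Wait, Req, Store, Idle}} = {Req, Store, Idle}
Idle ∈ Sat(AX (EX E[¬error U error])) = {Req, Store, Idle}, so the formula holds at Idle.

Yes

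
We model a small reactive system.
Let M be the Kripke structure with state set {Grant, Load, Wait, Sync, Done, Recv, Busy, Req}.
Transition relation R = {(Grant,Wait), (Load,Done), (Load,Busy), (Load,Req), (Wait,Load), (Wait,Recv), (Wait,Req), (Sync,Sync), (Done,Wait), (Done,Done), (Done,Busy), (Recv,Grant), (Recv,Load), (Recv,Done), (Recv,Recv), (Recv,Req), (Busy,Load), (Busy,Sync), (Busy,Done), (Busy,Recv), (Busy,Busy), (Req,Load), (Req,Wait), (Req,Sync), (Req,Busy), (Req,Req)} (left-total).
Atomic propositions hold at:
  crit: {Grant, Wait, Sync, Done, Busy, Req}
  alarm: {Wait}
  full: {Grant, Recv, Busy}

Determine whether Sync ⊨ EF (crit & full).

No

Sat(crit & full) = {Grant, Busy}
EF (crit & full): least fixpoint, start Z0 = {Grant, Busy}, add states with some successor in Z. Z1 = {Grant, Load, Done, Recv, Busy, Req}; Z2 = {Grant, Load, Wait, Done, Recv, Busy, Req}; fixed.
Sat(EF (crit & full)) = {Grant, Load, Wait, Done, Recv, Busy, Req}
Sync ∉ Sat(EF (crit & full)) = {Grant, Load, Wait, Done, Recv, Busy, Req}, so the formula does not hold at Sync.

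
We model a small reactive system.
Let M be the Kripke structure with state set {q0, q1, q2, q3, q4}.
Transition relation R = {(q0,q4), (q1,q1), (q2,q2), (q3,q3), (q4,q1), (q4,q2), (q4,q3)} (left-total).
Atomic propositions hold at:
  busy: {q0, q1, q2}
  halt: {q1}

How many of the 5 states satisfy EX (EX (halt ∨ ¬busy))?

4

Sat(¬busy) = {q3, q4}
Sat(halt ∨ ¬busy) = {q1, q3, q4}
Sat(EX (halt ∨ ¬busy)) = {s : some successor in {q1, q3, q4}} = {q0, q1, q3, q4}
Sat(EX (EX (halt ∨ ¬busy))) = {s : some successor in {q0, q1, q3, q4}} = {q0, q1, q3, q4}
|Sat(EX (EX (halt ∨ ¬busy)))| = |{q0, q1, q3, q4}| = 4.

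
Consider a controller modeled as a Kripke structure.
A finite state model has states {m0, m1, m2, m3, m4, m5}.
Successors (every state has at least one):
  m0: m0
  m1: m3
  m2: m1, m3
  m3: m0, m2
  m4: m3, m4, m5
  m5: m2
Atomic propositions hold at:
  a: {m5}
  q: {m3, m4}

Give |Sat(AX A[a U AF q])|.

AF q: least fixpoint, start Z0 = {m3, m4}, add states with every successor in Z. Z1 = {m1, m3, m4}; Z2 = {m1, m2, m3, m4}; Z3 = {m1, m2, m3, m4, m5}; fixed.
Sat(AF q) = {m1, m2, m3, m4, m5}
A[a U AF q]: least fixpoint, start Z0 = Sat(AF q) = {m1, m2, m3, m4, m5}, add states in Sat(a) with every successor in Z. Already a fixed point.
Sat(A[a U AF q]) = {m1, m2, m3, m4, m5}
Sat(AX A[a U AF q]) = {s : every successor in {m1, m2, m3, m4, m5}} = {m1, m2, m4, m5}
|Sat(AX A[a U AF q])| = |{m1, m2, m4, m5}| = 4.

4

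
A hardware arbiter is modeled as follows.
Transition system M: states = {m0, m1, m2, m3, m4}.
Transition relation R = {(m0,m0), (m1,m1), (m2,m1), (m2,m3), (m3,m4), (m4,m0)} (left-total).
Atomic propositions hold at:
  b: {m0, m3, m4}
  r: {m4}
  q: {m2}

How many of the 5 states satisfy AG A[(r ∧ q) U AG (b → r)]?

1

Sat(r ∧ q) = ∅
Sat(b → r) = {m1, m2, m4}
AG (b → r): greatest fixpoint, start Z0 = {m1, m2, m4}, keep only states in Sat with every successor in Z. Z1 = {m1}; fixed.
Sat(AG (b → r)) = {m1}
A[(r ∧ q) U AG (b → r)]: least fixpoint, start Z0 = Sat(AG (b → r)) = {m1}, add states in Sat(r ∧ q) with every successor in Z. Already a fixed point.
Sat(A[(r ∧ q) U AG (b → r)]) = {m1}
AG A[(r ∧ q) U AG (b → r)]: greatest fixpoint, start Z0 = {m1}, keep only states in Sat with every successor in Z. Already a fixed point.
Sat(AG A[(r ∧ q) U AG (b → r)]) = {m1}
|Sat(AG A[(r ∧ q) U AG (b → r)])| = |{m1}| = 1.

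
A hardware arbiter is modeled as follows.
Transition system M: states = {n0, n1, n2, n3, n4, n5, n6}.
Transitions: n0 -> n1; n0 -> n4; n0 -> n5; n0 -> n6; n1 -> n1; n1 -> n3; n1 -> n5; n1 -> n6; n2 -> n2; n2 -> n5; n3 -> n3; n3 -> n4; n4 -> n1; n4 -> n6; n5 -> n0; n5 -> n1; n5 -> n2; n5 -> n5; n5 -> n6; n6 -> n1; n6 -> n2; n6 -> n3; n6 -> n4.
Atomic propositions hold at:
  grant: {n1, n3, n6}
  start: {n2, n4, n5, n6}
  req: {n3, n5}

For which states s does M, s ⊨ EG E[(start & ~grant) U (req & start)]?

{n2, n5}

Sat(~grant) = {n0, n2, n4, n5}
Sat(start & ~grant) = {n2, n4, n5}
Sat(req & start) = {n5}
E[(start & ~grant) U (req & start)]: least fixpoint, start Z0 = Sat((req & start)) = {n5}, add states in Sat(start & ~grant) with some successor in Z. Z1 = {n2, n5}; fixed.
Sat(E[(start & ~grant) U (req & start)]) = {n2, n5}
EG E[(start & ~grant) U (req & start)]: greatest fixpoint, start Z0 = {n2, n5}, keep only states in Sat with some successor in Z. Already a fixed point.
Sat(EG E[(start & ~grant) U (req & start)]) = {n2, n5}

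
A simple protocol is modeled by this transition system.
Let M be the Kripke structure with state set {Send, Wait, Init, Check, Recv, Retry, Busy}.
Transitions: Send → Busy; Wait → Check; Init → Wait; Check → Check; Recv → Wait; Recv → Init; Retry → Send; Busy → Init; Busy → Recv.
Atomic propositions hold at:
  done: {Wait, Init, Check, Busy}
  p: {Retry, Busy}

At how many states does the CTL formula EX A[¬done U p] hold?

Sat(¬done) = {Send, Recv, Retry}
A[¬done U p]: least fixpoint, start Z0 = Sat(p) = {Retry, Busy}, add states in Sat(¬done) with every successor in Z. Z1 = {Send, Retry, Busy}; fixed.
Sat(A[¬done U p]) = {Send, Retry, Busy}
Sat(EX A[¬done U p]) = {s : some successor in {Send, Retry, Busy}} = {Send, Retry}
|Sat(EX A[¬done U p])| = |{Send, Retry}| = 2.

2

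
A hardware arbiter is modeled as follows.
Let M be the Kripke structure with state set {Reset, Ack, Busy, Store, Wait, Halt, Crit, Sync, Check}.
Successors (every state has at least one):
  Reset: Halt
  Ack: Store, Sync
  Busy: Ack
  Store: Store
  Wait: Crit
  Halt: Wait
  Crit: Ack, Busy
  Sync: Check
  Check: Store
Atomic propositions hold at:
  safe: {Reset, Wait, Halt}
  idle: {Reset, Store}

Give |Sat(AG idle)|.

AG idle: greatest fixpoint, start Z0 = {Reset, Store}, keep only states in Sat with every successor in Z. Z1 = {Store}; fixed.
Sat(AG idle) = {Store}
|Sat(AG idle)| = |{Store}| = 1.

1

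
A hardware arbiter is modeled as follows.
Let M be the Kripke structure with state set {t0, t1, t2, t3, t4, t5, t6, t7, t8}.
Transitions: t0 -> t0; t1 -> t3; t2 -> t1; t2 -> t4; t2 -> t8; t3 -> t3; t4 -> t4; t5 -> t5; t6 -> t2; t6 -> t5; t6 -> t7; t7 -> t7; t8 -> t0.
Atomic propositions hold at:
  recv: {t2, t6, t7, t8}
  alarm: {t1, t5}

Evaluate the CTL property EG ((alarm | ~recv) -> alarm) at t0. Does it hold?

No

Sat(~recv) = {t0, t1, t3, t4, t5}
Sat(alarm | ~recv) = {t0, t1, t3, t4, t5}
Sat((alarm | ~recv) -> alarm) = {t1, t2, t5, t6, t7, t8}
EG ((alarm | ~recv) -> alarm): greatest fixpoint, start Z0 = {t1, t2, t5, t6, t7, t8}, keep only states in Sat with some successor in Z. Z1 = {t2, t5, t6, t7}; Z2 = {t5, t6, t7}; fixed.
Sat(EG ((alarm | ~recv) -> alarm)) = {t5, t6, t7}
t0 ∉ Sat(EG ((alarm | ~recv) -> alarm)) = {t5, t6, t7}, so the formula does not hold at t0.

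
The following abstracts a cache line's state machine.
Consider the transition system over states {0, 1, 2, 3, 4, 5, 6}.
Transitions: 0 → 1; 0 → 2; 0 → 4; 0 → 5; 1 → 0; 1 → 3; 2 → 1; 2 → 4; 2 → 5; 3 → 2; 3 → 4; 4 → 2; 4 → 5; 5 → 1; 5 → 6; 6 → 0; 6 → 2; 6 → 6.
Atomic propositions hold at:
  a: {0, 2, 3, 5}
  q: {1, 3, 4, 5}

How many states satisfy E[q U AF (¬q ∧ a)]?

Sat(¬q) = {0, 2, 6}
Sat(¬q ∧ a) = {0, 2}
AF (¬q ∧ a): least fixpoint, start Z0 = {0, 2}, add states with every successor in Z. Already a fixed point.
Sat(AF (¬q ∧ a)) = {0, 2}
E[q U AF (¬q ∧ a)]: least fixpoint, start Z0 = Sat(AF (¬q ∧ a)) = {0, 2}, add states in Sat(q) with some successor in Z. Z1 = {0, 1, 2, 3, 4}; Z2 = {0, 1, 2, 3, 4, 5}; fixed.
Sat(E[q U AF (¬q ∧ a)]) = {0, 1, 2, 3, 4, 5}
|Sat(E[q U AF (¬q ∧ a)])| = |{0, 1, 2, 3, 4, 5}| = 6.

6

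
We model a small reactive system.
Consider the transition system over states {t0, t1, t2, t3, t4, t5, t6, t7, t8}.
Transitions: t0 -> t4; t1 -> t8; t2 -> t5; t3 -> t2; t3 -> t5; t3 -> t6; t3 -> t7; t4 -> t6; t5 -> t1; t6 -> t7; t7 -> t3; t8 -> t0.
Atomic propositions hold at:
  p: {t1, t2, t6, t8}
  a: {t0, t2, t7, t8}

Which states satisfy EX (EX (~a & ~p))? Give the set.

{t3, t6, t7, t8}

Sat(~a) = {t1, t3, t4, t5, t6}
Sat(~p) = {t0, t3, t4, t5, t7}
Sat(~a & ~p) = {t3, t4, t5}
Sat(EX (~a & ~p)) = {s : some successor in {t3, t4, t5}} = {t0, t2, t3, t7}
Sat(EX (EX (~a & ~p))) = {s : some successor in {t0, t2, t3, t7}} = {t3, t6, t7, t8}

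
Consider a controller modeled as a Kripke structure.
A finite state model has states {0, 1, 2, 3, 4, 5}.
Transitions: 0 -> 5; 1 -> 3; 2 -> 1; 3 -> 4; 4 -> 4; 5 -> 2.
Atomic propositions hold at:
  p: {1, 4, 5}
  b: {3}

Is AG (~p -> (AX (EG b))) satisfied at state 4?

Yes

Sat(~p) = {0, 2, 3}
EG b: greatest fixpoint, start Z0 = {3}, keep only states in Sat with some successor in Z. Z1 = ∅; fixed.
Sat(EG b) = ∅
Sat(AX (EG b)) = {s : every successor in ∅} = ∅
Sat(~p -> (AX (EG b))) = {1, 4, 5}
AG (~p -> (AX (EG b))): greatest fixpoint, start Z0 = {1, 4, 5}, keep only states in Sat with every successor in Z. Z1 = {4}; fixed.
Sat(AG (~p -> (AX (EG b)))) = {4}
4 ∈ Sat(AG (~p -> (AX (EG b)))) = {4}, so the formula holds at 4.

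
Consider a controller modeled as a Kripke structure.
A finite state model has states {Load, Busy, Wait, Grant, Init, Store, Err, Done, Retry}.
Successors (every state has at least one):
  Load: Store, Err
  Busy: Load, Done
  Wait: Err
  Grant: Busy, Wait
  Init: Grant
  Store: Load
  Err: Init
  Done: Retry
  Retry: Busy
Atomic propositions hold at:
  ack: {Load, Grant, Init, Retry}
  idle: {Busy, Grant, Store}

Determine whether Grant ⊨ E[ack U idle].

Yes

E[ack U idle]: least fixpoint, start Z0 = Sat(idle) = {Busy, Grant, Store}, add states in Sat(ack) with some successor in Z. Z1 = {Load, Busy, Grant, Init, Store, Retry}; fixed.
Sat(E[ack U idle]) = {Load, Busy, Grant, Init, Store, Retry}
Grant ∈ Sat(E[ack U idle]) = {Load, Busy, Grant, Init, Store, Retry}, so the formula holds at Grant.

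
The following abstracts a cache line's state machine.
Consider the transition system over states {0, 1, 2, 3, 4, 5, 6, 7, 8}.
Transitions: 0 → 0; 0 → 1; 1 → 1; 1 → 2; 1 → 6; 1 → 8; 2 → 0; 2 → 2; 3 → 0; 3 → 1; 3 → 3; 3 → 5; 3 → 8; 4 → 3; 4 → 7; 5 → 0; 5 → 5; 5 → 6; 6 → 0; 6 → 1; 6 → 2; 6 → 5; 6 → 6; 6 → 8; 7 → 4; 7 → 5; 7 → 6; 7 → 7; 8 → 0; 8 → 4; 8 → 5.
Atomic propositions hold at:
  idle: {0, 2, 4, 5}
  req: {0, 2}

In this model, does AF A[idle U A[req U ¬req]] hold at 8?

Sat(¬req) = {1, 3, 4, 5, 6, 7, 8}
A[req U ¬req]: least fixpoint, start Z0 = Sat(¬req) = {1, 3, 4, 5, 6, 7, 8}, add states in Sat(req) with every successor in Z. Already a fixed point.
Sat(A[req U ¬req]) = {1, 3, 4, 5, 6, 7, 8}
A[idle U A[req U ¬req]]: least fixpoint, start Z0 = Sat(A[req U ¬req]) = {1, 3, 4, 5, 6, 7, 8}, add states in Sat(idle) with every successor in Z. Already a fixed point.
Sat(A[idle U A[req U ¬req]]) = {1, 3, 4, 5, 6, 7, 8}
AF A[idle U A[req U ¬req]]: least fixpoint, start Z0 = {1, 3, 4, 5, 6, 7, 8}, add states with every successor in Z. Already a fixed point.
Sat(AF A[idle U A[req U ¬req]]) = {1, 3, 4, 5, 6, 7, 8}
8 ∈ Sat(AF A[idle U A[req U ¬req]]) = {1, 3, 4, 5, 6, 7, 8}, so the formula holds at 8.

Yes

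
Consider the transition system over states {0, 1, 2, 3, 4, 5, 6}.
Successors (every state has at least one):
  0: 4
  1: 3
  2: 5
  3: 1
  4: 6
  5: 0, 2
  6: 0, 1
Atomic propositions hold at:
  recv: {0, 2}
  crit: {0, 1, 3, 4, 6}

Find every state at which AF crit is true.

{0, 1, 3, 4, 6}

AF crit: least fixpoint, start Z0 = {0, 1, 3, 4, 6}, add states with every successor in Z. Already a fixed point.
Sat(AF crit) = {0, 1, 3, 4, 6}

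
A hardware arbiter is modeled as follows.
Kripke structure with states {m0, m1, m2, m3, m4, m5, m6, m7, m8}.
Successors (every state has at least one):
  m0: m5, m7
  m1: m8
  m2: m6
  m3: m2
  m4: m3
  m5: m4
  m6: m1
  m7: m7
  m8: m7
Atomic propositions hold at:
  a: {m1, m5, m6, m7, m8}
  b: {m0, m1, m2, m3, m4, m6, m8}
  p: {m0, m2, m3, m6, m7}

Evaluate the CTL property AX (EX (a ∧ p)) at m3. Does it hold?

Sat(a ∧ p) = {m6, m7}
Sat(EX (a ∧ p)) = {s : some successor in {m6, m7}} = {m0, m2, m7, m8}
Sat(AX (EX (a ∧ p))) = {s : every successor in {m0, m2, m7, m8}} = {m1, m3, m7, m8}
m3 ∈ Sat(AX (EX (a ∧ p))) = {m1, m3, m7, m8}, so the formula holds at m3.

Yes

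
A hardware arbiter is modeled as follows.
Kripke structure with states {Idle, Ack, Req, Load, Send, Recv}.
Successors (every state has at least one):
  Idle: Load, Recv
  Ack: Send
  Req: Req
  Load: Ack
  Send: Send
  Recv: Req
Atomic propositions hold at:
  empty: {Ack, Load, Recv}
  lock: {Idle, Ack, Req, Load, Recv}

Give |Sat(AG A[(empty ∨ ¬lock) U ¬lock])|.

Sat(¬lock) = {Send}
Sat(empty ∨ ¬lock) = {Ack, Load, Send, Recv}
A[(empty ∨ ¬lock) U ¬lock]: least fixpoint, start Z0 = Sat(¬lock) = {Send}, add states in Sat(empty ∨ ¬lock) with every successor in Z. Z1 = {Ack, Send}; Z2 = {Ack, Load, Send}; fixed.
Sat(A[(empty ∨ ¬lock) U ¬lock]) = {Ack, Load, Send}
AG A[(empty ∨ ¬lock) U ¬lock]: greatest fixpoint, start Z0 = {Ack, Load, Send}, keep only states in Sat with every successor in Z. Already a fixed point.
Sat(AG A[(empty ∨ ¬lock) U ¬lock]) = {Ack, Load, Send}
|Sat(AG A[(empty ∨ ¬lock) U ¬lock])| = |{Ack, Load, Send}| = 3.

3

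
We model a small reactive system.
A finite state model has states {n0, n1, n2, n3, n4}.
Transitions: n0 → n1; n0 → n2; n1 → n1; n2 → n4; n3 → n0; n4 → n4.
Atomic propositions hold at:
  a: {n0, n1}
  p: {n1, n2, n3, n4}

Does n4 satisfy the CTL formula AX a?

Sat(AX a) = {s : every successor in {n0, n1}} = {n1, n3}
n4 ∉ Sat(AX a) = {n1, n3}, so the formula does not hold at n4.

No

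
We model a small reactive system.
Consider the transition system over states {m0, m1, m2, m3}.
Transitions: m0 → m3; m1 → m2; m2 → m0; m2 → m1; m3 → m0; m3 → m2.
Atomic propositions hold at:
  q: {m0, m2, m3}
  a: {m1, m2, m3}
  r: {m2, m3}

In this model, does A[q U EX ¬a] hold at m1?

No

Sat(¬a) = {m0}
Sat(EX ¬a) = {s : some successor in {m0}} = {m2, m3}
A[q U EX ¬a]: least fixpoint, start Z0 = Sat(EX ¬a) = {m2, m3}, add states in Sat(q) with every successor in Z. Z1 = {m0, m2, m3}; fixed.
Sat(A[q U EX ¬a]) = {m0, m2, m3}
m1 ∉ Sat(A[q U EX ¬a]) = {m0, m2, m3}, so the formula does not hold at m1.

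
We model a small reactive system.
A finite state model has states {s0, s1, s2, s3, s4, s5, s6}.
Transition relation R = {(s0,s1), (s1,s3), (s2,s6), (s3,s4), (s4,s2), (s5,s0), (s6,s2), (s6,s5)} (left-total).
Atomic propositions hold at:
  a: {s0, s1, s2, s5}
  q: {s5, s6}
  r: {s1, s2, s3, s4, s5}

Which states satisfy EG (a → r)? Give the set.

{s1, s2, s3, s4, s6}

Sat(a → r) = {s1, s2, s3, s4, s5, s6}
EG (a → r): greatest fixpoint, start Z0 = {s1, s2, s3, s4, s5, s6}, keep only states in Sat with some successor in Z. Z1 = {s1, s2, s3, s4, s6}; fixed.
Sat(EG (a → r)) = {s1, s2, s3, s4, s6}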